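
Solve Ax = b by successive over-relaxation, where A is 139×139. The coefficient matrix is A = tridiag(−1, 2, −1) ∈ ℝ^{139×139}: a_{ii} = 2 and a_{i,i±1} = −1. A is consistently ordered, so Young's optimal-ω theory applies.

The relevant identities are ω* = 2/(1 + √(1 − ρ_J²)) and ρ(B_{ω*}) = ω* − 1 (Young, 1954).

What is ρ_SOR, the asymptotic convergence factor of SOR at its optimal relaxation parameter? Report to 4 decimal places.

ρ_SOR = 0.9561

B_J for the 139×139 system has eigenvalues cos(kπ/140); ρ_J = cos(π/140) = 0.9997.
1 − cos²(π/140) = sin²(π/140) ⇒ √(1−ρ_J²) = sin(π/140) = 0.02244.
ω* = 2 / (1 + 0.02244) = 2 / 1.02244 ≈ 1.9561.
[ρ_SOR] ω* − 1 = 0.9561.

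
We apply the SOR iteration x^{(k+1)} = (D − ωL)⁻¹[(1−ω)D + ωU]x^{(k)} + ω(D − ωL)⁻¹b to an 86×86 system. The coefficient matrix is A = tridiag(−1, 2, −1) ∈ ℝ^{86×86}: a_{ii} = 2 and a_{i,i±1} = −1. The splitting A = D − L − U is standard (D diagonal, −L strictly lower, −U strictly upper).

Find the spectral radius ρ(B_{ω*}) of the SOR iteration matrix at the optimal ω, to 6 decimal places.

spectrum of D⁻¹(L+U) = {cos(kπ/87) : 1≤k≤86}; ρ_J = cos(π/87) = 0.999348.
√(1−ρ_J²) = |sin(π/87)| = 0.0361024
ω* = 2 / (1 + 0.0361024) = 2 / 1.0361024 ≈ 1.930311.
Hence ρ(B_{ω*}) = 1.930311 − 1 = 0.930311.

ρ_SOR = 0.930311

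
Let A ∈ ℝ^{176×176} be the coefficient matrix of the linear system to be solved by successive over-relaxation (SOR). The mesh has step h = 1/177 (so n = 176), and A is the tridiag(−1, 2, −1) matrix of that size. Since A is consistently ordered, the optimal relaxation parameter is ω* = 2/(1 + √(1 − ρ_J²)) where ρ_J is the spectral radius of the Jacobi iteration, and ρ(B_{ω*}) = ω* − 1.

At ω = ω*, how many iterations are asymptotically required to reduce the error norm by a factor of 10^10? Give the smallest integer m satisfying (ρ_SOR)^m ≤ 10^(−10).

m = 649

With n=176, ρ(Jacobi) = cos(π/177) = 0.9998425.
√(1 − cos²(π/177)) = sin(π/177) ≈ 0.0177482.
Then 2/(1+√(1−ρ_J²)) = 2/(1+0.0177482); ω* = 2/1.0177482 = 1.9651226.
ρ_SOR = ω* − 1 = 1.9651226 − 1 = 0.9651226.
m ≥ 10·ln10 / (−ln 0.9651226) = 648.615; smallest integer m = 649.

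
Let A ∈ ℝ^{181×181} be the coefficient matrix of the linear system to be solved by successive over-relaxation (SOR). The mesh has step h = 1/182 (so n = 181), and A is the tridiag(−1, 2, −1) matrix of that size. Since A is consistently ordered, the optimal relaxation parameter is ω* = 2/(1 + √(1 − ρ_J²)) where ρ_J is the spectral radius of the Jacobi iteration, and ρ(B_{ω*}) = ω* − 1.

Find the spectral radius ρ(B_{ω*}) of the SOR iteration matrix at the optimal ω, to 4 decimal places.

ρ_SOR = 0.9661

n=181: λ(B_J) = 1 − λ(A)/2 = cos(kπ/182); k=1 gives ρ_J = 0.9999.
√(1−ρ_J²) = |sin(π/182)| = 0.01726
ω* = 2 / (1 + 0.01726) = 2 / 1.01726 ≈ 1.9661.
ρ_SOR = ω* − 1 ≈ 0.9661.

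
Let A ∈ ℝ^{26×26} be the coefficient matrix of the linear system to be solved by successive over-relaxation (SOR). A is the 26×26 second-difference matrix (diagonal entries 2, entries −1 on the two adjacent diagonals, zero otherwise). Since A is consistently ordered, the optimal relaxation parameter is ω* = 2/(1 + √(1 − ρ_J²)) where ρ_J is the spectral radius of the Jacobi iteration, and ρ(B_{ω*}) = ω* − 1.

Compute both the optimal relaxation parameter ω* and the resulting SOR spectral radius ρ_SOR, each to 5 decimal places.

B_J for the 26×26 system has eigenvalues cos(kπ/27); ρ_J = cos(π/27) = 0.99324.
√(1 − cos²(π/27)) = sin(π/27) ≈ 0.116093.
ω* = 2/(1+0.116093) = 1.79197
[ρ_SOR] ω* − 1 = 0.79197.

ω* = 1.79197, ρ_SOR = 0.79197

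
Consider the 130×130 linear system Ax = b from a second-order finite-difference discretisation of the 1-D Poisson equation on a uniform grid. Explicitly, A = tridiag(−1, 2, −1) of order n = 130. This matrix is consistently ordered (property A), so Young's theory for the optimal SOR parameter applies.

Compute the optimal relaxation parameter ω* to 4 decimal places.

ρ_J = max_k |cos(kπ/131)| = cos(π/131) = 0.9997
√(1 − cos²(π/131)) = sin(π/131) ≈ 0.02398.
ω* = 2/(1 + 0.02398) = 2/1.02398 = 1.9532.
ρ_SOR = ω* − 1 = 1.9532 − 1 = 0.9532.

ω* = 1.9532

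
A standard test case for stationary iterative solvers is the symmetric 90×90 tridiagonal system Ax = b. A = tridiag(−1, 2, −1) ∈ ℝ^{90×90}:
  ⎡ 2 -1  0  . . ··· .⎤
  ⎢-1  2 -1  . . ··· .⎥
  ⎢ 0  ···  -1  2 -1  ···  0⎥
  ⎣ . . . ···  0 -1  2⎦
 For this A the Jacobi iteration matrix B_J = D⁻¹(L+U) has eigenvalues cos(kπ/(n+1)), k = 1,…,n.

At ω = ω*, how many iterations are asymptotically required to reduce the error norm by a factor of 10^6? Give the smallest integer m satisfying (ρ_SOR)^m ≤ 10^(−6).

½·tridiag(1,0,1) at n=90: λ_k = cos(kπ/91); max |λ| at k=1 ⇒ ρ_J = cos(π/91) ≈ 0.9994041.
√(1−ρ_J²) simplifies to sin(π/91) = 0.0345161.
ω* = 2/(1 + 0.0345161) = 2/1.0345161 = 1.9332710.
ρ_SOR = ω* − 1 = 1.9332710 − 1 = 0.9332710.
For 6 digits: m = 6·ln10 / (−ln 0.9332710) = 13.8155/0.0690597 = 200.052; round up → m = 201.

m = 201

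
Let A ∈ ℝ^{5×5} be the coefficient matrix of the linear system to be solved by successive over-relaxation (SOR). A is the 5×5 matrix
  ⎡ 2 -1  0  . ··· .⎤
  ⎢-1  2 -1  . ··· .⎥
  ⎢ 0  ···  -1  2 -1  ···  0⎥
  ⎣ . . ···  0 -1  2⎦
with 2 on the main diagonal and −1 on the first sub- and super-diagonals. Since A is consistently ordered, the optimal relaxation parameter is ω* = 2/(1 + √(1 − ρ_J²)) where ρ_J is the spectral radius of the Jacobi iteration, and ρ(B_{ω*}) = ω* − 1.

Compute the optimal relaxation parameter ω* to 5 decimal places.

ω* = 1.33333

[ρ_J] n=5: ρ(B_J) = cos(π/(n+1)) = cos(π/6) = 0.86603.
√(1−ρ_J²) simplifies to sin(π/6) = 0.500000.
So ω* = 2/1.500000 = 1.33333 (Young).
ρ_SOR = ω* − 1 = 1.33333 − 1 = 0.33333.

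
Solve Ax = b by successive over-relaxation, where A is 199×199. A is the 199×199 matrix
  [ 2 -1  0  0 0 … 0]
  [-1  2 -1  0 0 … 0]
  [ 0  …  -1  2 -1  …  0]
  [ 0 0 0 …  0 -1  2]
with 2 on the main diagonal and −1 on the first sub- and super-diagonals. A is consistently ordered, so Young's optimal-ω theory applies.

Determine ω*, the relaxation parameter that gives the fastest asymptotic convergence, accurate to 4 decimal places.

ω* = 1.9691

ρ_J = max_k |cos(kπ/200)| = cos(π/200) = 0.9999
√(1−ρ_J²) = |sin(π/200)| = 0.01571
ω* = 2/(1 + 0.01571) = 2/1.01571 = 1.9691.
[ρ_SOR] ω* − 1 = 0.9691.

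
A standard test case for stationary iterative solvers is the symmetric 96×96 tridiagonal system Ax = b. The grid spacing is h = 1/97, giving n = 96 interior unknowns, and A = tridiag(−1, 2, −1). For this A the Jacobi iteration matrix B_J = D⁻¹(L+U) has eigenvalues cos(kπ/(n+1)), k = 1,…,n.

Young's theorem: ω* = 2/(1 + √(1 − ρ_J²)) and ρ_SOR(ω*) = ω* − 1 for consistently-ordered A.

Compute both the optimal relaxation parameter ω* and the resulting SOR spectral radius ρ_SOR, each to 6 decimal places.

With n=96, ρ(Jacobi) = cos(π/97) = 0.999476.
√(1 − cos²(π/97)) = sin(π/97) ≈ 0.0323819.
ω* = 2 / (1 + 0.0323819) = 2 / 1.0323819 ≈ 1.937268.
ρ_SOR = ω* − 1 ≈ 0.937268.

ω* = 1.937268, ρ_SOR = 0.937268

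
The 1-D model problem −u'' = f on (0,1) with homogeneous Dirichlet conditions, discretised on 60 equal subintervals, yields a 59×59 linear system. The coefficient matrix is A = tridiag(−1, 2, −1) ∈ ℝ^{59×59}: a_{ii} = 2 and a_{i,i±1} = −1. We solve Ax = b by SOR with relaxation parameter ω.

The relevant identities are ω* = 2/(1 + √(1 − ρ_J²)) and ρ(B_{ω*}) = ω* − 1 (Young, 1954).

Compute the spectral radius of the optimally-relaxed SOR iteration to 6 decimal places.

½·tridiag(1,0,1) at n=59: λ_k = cos(kπ/60); max |λ| at k=1 ⇒ ρ_J = cos(π/60) ≈ 0.998630.
1 − cos²(π/60) = sin²(π/60) ⇒ √(1−ρ_J²) = sin(π/60) = 0.0523360.
ω* = 2/(1 + 0.0523360) = 2/1.0523360 = 1.900534.
At ω = 1.900534 every |λ(B_ω)| = ω−1, so ρ_SOR = 0.900534.

ρ_SOR = 0.900534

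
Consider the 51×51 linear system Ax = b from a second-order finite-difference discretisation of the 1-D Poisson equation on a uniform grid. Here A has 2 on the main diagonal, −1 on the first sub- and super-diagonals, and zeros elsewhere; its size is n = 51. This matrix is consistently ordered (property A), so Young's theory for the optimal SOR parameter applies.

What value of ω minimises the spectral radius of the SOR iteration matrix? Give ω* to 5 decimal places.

ω* = 1.88612

[ρ_J] n=51: ρ(B_J) = cos(π/(n+1)) = cos(π/52) = 0.99818.
√(1−ρ_J²) simplifies to sin(π/52) = 0.060378.
Then 2/(1+√(1−ρ_J²)) = 2/(1+0.060378); ω* = 2/1.060378 = 1.88612.
ρ(B_{ω*}) = ω*−1 = 0.88612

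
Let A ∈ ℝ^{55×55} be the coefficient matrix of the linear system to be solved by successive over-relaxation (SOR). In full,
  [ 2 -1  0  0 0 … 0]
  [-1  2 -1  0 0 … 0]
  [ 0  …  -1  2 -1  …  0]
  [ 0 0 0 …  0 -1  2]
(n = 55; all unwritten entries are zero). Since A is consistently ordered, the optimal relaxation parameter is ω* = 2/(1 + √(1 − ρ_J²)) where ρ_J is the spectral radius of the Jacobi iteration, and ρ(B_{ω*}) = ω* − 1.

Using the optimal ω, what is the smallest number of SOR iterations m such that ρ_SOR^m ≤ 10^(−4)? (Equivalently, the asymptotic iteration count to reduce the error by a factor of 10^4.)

With n=55, ρ(Jacobi) = cos(π/56) = 0.9984268.
√(1−ρ_J²) simplifies to sin(π/56) = 0.0560704.
So ω* = 2/1.0560704 = 1.8938131 (Young).
ρ(B_{ω*}) = ω*−1 = 0.8938131
4·ln10 = 9.21034; −ln(0.8938131) = 0.112259; m = ⌈9.21034/0.112259⌉ = ⌈82.045⌉ = 83.

m = 83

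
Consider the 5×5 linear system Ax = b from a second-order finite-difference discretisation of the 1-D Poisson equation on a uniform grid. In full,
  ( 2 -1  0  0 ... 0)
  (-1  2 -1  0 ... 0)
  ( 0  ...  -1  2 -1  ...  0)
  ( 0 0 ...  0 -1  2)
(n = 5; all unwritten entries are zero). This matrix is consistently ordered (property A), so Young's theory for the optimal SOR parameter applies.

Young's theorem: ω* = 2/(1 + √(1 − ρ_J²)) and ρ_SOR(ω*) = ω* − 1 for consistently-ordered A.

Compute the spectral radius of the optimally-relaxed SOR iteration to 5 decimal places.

n=5: λ(B_J) = 1 − λ(A)/2 = cos(kπ/6); k=1 gives ρ_J = 0.86603.
1 − cos²(π/6) = sin²(π/6) ⇒ √(1−ρ_J²) = sin(π/6) = 0.500000.
ω* = 2/(1 + 0.500000) = 2/1.500000 = 1.33333.
At ω = 1.33333 every |λ(B_ω)| = ω−1, so ρ_SOR = 0.33333.

ρ_SOR = 0.33333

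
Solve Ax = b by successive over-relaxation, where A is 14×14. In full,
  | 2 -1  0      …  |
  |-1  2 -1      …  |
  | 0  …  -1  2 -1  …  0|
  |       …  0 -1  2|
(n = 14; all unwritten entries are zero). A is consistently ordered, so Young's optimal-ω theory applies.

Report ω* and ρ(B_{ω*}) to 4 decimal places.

ω* = 1.6558, ρ_SOR = 0.6558

ρ_J = max_k |cos(kπ/15)| = cos(π/15) = 0.9781
√(1 − cos²(π/15)) = sin(π/15) ≈ 0.20791.
ω* = 2 / (1 + 0.20791) = 2 / 1.20791 ≈ 1.6558.
Hence ρ(B_{ω*}) = 1.6558 − 1 = 0.6558.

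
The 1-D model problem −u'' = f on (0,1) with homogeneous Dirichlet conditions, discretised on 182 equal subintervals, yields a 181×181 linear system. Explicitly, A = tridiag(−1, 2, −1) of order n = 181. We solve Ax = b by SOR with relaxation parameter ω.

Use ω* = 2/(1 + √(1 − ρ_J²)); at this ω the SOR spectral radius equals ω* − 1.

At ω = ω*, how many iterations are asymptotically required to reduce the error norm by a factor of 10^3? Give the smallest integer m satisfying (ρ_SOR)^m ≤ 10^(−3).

n=181: λ(B_J) = 1 − λ(A)/2 = cos(kπ/182); k=1 gives ρ_J = 0.9998510.
root = sin(π/182) = 0.0172606  (since 1−cos² = sin²).
Then 2/(1+√(1−ρ_J²)) = 2/(1+0.0172606); ω* = 2/1.0172606 = 1.9660645.
ρ_SOR = ω* − 1 ≈ 0.9660645.
Need (0.9660645)^m ≤ 10^(−3): m ≥ 3·ln10/|ln 0.9660645| = 6.90776/0.0345247 = 200.082 ⇒ m = 201.

m = 201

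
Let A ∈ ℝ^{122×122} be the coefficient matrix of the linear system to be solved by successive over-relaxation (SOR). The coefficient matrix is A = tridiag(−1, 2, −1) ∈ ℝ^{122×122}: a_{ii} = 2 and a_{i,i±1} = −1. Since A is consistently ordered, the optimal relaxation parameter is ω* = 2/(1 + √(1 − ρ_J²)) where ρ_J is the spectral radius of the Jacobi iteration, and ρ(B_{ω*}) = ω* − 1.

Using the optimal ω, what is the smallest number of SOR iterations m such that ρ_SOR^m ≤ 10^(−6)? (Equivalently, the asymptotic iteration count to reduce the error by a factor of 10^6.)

m = 271

With n=122, ρ(Jacobi) = cos(π/123) = 0.9996738.
root = sin(π/123) = 0.0255386  (since 1−cos² = sin²).
Then 2/(1+√(1−ρ_J²)) = 2/(1+0.0255386); ω* = 2/1.0255386 = 1.9501948.
ρ_SOR = ω* − 1 = 1.9501948 − 1 = 0.9501948.
6·ln10 = 13.8155; −ln(0.9501948) = 0.0510883; m = ⌈13.8155/0.0510883⌉ = ⌈270.424⌉ = 271.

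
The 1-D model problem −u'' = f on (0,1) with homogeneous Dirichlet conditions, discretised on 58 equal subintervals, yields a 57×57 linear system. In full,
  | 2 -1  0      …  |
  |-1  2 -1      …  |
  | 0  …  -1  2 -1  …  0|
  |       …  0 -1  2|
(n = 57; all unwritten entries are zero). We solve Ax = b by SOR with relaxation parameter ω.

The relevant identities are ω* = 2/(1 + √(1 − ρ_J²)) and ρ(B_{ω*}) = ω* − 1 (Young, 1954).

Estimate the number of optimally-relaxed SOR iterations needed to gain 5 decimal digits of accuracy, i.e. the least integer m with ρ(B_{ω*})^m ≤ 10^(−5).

½·tridiag(1,0,1) at n=57: λ_k = cos(kπ/58); max |λ| at k=1 ⇒ ρ_J = cos(π/58) ≈ 0.9985334.
√(1−ρ_J²) simplifies to sin(π/58) = 0.0541389.
ω* = 2 / (1 + 0.0541389) = 2 / 1.0541389 ≈ 1.8972832.
ρ_SOR = ω* − 1 ≈ 0.8972832.
ρ_SOR^m ≤ 10^(−5) ⇔ m ≥ 5·ln10/(−ln 0.8972832) = 11.5129/0.108384 = 106.223; m = ⌈106.223⌉ = 107.

m = 107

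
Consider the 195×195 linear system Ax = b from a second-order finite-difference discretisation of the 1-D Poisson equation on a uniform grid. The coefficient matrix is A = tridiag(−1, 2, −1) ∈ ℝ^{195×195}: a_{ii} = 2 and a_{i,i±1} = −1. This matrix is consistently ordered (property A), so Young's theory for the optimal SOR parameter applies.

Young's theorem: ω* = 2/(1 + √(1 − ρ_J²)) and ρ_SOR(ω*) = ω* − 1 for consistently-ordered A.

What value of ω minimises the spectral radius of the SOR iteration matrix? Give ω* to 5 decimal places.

ω* = 1.96845

With n=195, ρ(Jacobi) = cos(π/196) = 0.99987.
root = sin(π/196) = 0.016028  (since 1−cos² = sin²).
ω* = 2/(1 + 0.016028) = 2/1.016028 = 1.96845.
and ρ(B_{ω*}) = 1.96845 − 1 = 0.96845.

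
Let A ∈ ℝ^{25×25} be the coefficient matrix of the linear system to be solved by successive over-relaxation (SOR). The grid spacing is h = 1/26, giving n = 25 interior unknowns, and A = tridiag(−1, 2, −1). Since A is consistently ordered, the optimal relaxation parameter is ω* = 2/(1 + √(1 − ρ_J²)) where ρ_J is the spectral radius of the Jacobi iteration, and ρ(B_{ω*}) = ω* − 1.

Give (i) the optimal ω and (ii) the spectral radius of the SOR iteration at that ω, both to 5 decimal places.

ω* = 1.78486, ρ_SOR = 0.78486

With n=25, ρ(Jacobi) = cos(π/26) = 0.99271.
1 − cos²(π/26) = sin²(π/26) ⇒ √(1−ρ_J²) = sin(π/26) = 0.120537.
Then 2/(1+√(1−ρ_J²)) = 2/(1+0.120537); ω* = 2/1.120537 = 1.78486.
Hence ρ(B_{ω*}) = 1.78486 − 1 = 0.78486.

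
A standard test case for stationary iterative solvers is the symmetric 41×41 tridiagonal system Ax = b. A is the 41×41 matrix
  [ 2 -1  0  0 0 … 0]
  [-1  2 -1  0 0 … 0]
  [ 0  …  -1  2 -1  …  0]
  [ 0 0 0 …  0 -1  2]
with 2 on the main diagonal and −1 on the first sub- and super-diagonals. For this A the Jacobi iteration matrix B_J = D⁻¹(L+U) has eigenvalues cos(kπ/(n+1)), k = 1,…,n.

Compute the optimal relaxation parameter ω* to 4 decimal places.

½·tridiag(1,0,1) at n=41: λ_k = cos(kπ/42); max |λ| at k=1 ⇒ ρ_J = cos(π/42) ≈ 0.9972.
√(1−ρ_J²) simplifies to sin(π/42) = 0.07473.
Then 2/(1+√(1−ρ_J²)) = 2/(1+0.07473); ω* = 2/1.07473 = 1.8609.
At ω = 1.8609 every |λ(B_ω)| = ω−1, so ρ_SOR = 0.8609.

ω* = 1.8609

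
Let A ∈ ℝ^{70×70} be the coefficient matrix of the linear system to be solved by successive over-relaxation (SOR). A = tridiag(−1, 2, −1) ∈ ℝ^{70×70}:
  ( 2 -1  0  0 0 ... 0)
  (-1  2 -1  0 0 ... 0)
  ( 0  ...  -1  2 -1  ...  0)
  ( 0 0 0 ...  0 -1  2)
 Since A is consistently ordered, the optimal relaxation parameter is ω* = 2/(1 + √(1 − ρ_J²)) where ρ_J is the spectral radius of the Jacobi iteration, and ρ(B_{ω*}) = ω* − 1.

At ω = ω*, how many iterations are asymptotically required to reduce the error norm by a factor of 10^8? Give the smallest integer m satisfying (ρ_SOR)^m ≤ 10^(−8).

m = 209

ρ_J = max_k |cos(kπ/71)| = cos(π/71) = 0.9990212
root = sin(π/71) = 0.0442333  (since 1−cos² = sin²).
[ω*] 2 ÷ (1 + 0.0442333) = 2 ÷ 1.0442333 = 1.9152808.
Hence ρ(B_{ω*}) = 1.9152808 − 1 = 0.9152808.
m ≥ 8·ln10 / (−ln 0.9152808) = 208.086; smallest integer m = 209.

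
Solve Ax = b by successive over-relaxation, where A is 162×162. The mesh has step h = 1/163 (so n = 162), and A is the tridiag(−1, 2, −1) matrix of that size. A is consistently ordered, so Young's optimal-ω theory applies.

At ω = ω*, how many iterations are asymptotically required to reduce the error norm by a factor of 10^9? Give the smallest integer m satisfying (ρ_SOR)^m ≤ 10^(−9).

m = 538

½·tridiag(1,0,1) at n=162: λ_k = cos(kπ/163); max |λ| at k=1 ⇒ ρ_J = cos(π/163) ≈ 0.9998143.
root = sin(π/163) = 0.0192724  (since 1−cos² = sin²).
So ω* = 2/1.0192724 = 1.9621840 (Young).
and ρ(B_{ω*}) = 1.9621840 − 1 = 0.9621840.
(0.9621840)^m ≤ 10^{−9}  ⇒  m·ln(0.9621840) ≤ −9·ln10  ⇒  m ≥ 537.575  ⇒  m = 538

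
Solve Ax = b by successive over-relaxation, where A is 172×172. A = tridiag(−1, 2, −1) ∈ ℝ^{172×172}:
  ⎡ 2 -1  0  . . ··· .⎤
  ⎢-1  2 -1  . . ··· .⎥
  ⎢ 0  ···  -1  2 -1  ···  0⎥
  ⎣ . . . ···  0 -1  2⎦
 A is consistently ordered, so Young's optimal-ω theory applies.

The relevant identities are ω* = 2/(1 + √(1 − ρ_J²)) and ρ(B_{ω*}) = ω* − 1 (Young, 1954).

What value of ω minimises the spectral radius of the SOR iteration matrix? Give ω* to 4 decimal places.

½·tridiag(1,0,1) at n=172: λ_k = cos(kπ/173); max |λ| at k=1 ⇒ ρ_J = cos(π/173) ≈ 0.9998.
√(1−ρ_J²) = |sin(π/173)| = 0.01816
ω* = 2/(1+0.01816) = 1.9643
Hence ρ(B_{ω*}) = 1.9643 − 1 = 0.9643.

ω* = 1.9643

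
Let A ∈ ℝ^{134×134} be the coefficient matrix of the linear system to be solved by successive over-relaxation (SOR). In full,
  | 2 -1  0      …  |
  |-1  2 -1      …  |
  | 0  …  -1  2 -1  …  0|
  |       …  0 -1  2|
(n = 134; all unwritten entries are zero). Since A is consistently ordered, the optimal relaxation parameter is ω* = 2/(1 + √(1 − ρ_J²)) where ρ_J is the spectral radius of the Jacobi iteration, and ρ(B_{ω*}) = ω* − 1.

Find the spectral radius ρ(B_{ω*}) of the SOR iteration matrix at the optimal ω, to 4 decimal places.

ρ_J = max_k |cos(kπ/135)| = cos(π/135) = 0.9997
√(1 − cos²(π/135)) = sin(π/135) ≈ 0.02327.
Then 2/(1+√(1−ρ_J²)) = 2/(1+0.02327); ω* = 2/1.02327 = 1.9545.
ρ(B_{ω*}) = ω*−1 = 0.9545

ρ_SOR = 0.9545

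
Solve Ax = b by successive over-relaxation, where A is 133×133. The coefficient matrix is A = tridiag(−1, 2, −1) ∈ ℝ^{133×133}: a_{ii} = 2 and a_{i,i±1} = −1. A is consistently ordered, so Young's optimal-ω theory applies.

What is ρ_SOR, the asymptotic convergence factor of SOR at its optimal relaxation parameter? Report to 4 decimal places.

n=133: λ(B_J) = 1 − λ(A)/2 = cos(kπ/134); k=1 gives ρ_J = 0.9997.
root = sin(π/134) = 0.02344  (since 1−cos² = sin²).
[ω*] 2 ÷ (1 + 0.02344) = 2 ÷ 1.02344 = 1.9542.
ρ_SOR = ω* − 1 ≈ 0.9542.

ρ_SOR = 0.9542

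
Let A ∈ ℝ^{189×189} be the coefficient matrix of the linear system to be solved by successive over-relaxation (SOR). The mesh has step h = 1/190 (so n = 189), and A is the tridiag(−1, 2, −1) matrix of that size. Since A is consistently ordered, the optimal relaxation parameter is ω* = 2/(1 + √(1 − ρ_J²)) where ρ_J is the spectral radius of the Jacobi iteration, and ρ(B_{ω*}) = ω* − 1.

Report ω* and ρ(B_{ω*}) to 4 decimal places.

½·tridiag(1,0,1) at n=189: λ_k = cos(kπ/190); max |λ| at k=1 ⇒ ρ_J = cos(π/190) ≈ 0.9999.
√(1 − cos²(π/190)) = sin(π/190) ≈ 0.01653.
Young: ω* = 2/(1+√(1−ρ_J²)) = 2/(1+0.01653) = 2/1.01653 = 1.9675.
ρ(B_{ω*}) = ω*−1 = 0.9675

ω* = 1.9675, ρ_SOR = 0.9675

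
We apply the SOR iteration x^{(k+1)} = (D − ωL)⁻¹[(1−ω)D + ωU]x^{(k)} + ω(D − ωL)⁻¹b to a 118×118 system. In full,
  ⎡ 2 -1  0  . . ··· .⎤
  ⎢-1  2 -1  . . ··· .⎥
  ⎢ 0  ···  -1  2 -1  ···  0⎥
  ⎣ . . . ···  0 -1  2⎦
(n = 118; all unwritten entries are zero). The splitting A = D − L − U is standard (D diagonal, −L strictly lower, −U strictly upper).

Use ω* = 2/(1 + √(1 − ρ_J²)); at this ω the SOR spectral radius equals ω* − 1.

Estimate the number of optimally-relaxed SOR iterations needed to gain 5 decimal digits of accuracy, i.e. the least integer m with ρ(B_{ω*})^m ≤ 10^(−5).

m = 219

ρ_J = max_k |cos(kπ/119)| = cos(π/119) = 0.9996515
1 − cos²(π/119) = sin²(π/119) ⇒ √(1−ρ_J²) = sin(π/119) = 0.0263969.
Then 2/(1+√(1−ρ_J²)) = 2/(1+0.0263969); ω* = 2/1.0263969 = 1.9485640.
Hence ρ(B_{ω*}) = 1.9485640 − 1 = 0.9485640.
m ≥ 5·ln10 / (−ln 0.9485640) = 218.023; smallest integer m = 219.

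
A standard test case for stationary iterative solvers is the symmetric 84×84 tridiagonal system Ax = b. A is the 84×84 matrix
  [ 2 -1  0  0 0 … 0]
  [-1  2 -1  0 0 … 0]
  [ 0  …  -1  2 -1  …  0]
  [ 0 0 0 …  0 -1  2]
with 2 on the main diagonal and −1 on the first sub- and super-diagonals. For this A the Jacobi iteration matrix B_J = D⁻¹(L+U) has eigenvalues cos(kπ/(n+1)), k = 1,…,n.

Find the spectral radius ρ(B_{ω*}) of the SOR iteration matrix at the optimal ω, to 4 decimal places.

n=84: λ(B_J) = 1 − λ(A)/2 = cos(kπ/85); k=1 gives ρ_J = 0.9993.
root = sin(π/85) = 0.03695  (since 1−cos² = sin²).
So ω* = 2/1.03695 = 1.9287 (Young).
ρ(B_{ω*}) = ω*−1 = 0.9287

ρ_SOR = 0.9287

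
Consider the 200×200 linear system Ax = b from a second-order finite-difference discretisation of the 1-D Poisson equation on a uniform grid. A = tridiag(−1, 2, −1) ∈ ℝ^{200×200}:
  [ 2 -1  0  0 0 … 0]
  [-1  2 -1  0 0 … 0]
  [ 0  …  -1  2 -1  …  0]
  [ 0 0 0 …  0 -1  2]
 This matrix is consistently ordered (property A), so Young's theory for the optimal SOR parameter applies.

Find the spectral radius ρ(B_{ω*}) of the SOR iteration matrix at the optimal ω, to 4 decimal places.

spectrum of D⁻¹(L+U) = {cos(kπ/201) : 1≤k≤200}; ρ_J = cos(π/201) = 0.9999.
√(1 − cos²(π/201)) = sin(π/201) ≈ 0.01563.
[ω*] 2 ÷ (1 + 0.01563) = 2 ÷ 1.01563 = 1.9692.
ρ_SOR = ω* − 1 = 1.9692 − 1 = 0.9692.

ρ_SOR = 0.9692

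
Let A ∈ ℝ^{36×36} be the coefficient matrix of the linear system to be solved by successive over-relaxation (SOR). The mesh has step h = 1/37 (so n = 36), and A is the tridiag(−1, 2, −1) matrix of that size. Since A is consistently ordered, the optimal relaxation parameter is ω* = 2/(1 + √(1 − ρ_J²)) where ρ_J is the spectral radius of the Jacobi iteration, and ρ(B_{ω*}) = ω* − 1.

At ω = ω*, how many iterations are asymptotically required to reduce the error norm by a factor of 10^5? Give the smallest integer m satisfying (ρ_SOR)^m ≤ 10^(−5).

spectrum of D⁻¹(L+U) = {cos(kπ/37) : 1≤k≤36}; ρ_J = cos(π/37) = 0.9963975.
1 − cos²(π/37) = sin²(π/37) ⇒ √(1−ρ_J²) = sin(π/37) = 0.0848059.
[ω*] 2 ÷ (1 + 0.0848059) = 2 ÷ 1.0848059 = 1.8436478.
ρ_SOR = ω* − 1 ≈ 0.8436478.
(0.8436478)^m ≤ 10^{−5}  ⇒  m·ln(0.8436478) ≤ −5·ln10  ⇒  m ≥ 67.715  ⇒  m = 68

m = 68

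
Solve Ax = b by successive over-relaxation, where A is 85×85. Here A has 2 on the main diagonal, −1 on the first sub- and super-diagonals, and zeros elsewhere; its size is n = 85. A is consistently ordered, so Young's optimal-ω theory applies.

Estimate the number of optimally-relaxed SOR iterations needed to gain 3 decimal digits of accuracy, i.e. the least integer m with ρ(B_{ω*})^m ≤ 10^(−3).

n=85: λ(B_J) = 1 − λ(A)/2 = cos(kπ/86); k=1 gives ρ_J = 0.9993328.
√(1−ρ_J²) simplifies to sin(π/86) = 0.0365220.
Young: ω* = 2/(1+√(1−ρ_J²)) = 2/(1+0.0365220) = 2/1.0365220 = 1.9295297.
ρ(B_{ω*}) = ω*−1 = 0.9295297
3·ln10 = 6.90776; −ln(0.9295297) = 0.0730765; m = ⌈6.90776/0.0730765⌉ = ⌈94.528⌉ = 95.

m = 95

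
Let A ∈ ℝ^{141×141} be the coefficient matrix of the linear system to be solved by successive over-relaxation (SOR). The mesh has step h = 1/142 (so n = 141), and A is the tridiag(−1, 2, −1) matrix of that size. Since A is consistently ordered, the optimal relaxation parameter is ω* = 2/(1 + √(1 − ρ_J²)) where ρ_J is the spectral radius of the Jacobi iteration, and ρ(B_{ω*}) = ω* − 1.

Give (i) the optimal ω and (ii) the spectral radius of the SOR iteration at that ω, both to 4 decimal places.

½·tridiag(1,0,1) at n=141: λ_k = cos(kπ/142); max |λ| at k=1 ⇒ ρ_J = cos(π/142) ≈ 0.9998.
√(1−ρ_J²) simplifies to sin(π/142) = 0.02212.
ω* = 2/(1+0.02212) = 1.9567
and ρ(B_{ω*}) = 1.9567 − 1 = 0.9567.

ω* = 1.9567, ρ_SOR = 0.9567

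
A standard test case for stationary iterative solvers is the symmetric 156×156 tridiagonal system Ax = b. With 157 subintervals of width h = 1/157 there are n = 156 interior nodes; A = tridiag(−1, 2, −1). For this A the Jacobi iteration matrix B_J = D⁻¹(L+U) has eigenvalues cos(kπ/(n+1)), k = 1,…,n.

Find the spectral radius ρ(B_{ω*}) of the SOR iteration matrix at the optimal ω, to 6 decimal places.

spectrum of D⁻¹(L+U) = {cos(kπ/157) : 1≤k≤156}; ρ_J = cos(π/157) = 0.999800.
√(1−ρ_J²) = |sin(π/157)| = 0.0200088
ω* = 2/(1+0.0200088) = 1.960767
Hence ρ(B_{ω*}) = 1.960767 − 1 = 0.960767.

ρ_SOR = 0.960767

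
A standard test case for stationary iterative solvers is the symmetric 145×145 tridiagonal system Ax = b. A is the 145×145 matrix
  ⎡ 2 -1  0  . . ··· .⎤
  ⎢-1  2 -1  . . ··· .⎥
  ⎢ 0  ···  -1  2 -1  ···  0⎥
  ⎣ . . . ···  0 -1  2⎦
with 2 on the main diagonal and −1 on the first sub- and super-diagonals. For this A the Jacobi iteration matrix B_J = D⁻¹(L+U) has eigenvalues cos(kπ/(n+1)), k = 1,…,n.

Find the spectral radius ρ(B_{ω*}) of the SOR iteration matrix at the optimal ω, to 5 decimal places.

n=145: λ(B_J) = 1 − λ(A)/2 = cos(kπ/146); k=1 gives ρ_J = 0.99977.
1 − cos²(π/146) = sin²(π/146) ⇒ √(1−ρ_J²) = sin(π/146) = 0.021516.
[ω*] 2 ÷ (1 + 0.021516) = 2 ÷ 1.021516 = 1.95787.
ρ_SOR = ω* − 1 = 1.95787 − 1 = 0.95787.

ρ_SOR = 0.95787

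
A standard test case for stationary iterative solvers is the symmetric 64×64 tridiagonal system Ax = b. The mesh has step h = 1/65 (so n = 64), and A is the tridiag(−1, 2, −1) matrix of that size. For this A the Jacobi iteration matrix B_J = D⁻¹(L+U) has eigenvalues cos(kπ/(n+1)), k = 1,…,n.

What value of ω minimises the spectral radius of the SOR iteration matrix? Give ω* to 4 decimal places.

ω* = 1.9078

ρ_J = max_k |cos(kπ/65)| = cos(π/65) = 0.9988
1 − cos²(π/65) = sin²(π/65) ⇒ √(1−ρ_J²) = sin(π/65) = 0.04831.
ω* = 2/(1+0.04831) = 1.9078
ρ_SOR = ω* − 1 = 1.9078 − 1 = 0.9078.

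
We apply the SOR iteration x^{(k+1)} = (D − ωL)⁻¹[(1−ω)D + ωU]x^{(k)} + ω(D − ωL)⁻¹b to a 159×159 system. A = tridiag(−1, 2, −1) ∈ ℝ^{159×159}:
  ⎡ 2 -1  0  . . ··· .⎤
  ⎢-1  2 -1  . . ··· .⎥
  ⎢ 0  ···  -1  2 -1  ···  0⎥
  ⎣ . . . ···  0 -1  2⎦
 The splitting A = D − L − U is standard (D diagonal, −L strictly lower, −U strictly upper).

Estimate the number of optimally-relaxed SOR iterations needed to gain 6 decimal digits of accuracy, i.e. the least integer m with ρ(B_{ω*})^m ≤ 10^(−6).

With n=159, ρ(Jacobi) = cos(π/160) = 0.9998072.
√(1−ρ_J²) simplifies to sin(π/160) = 0.0196337.
Young: ω* = 2/(1+√(1−ρ_J²)) = 2/(1+0.0196337) = 2/1.0196337 = 1.9614887.
ρ(B_{ω*}) = ω*−1 = 0.9614887
ρ_SOR^m ≤ 10^(−6) ⇔ m ≥ 6·ln10/(−ln 0.9614887) = 13.8155/0.0392725 = 351.786; m = ⌈351.786⌉ = 352.

m = 352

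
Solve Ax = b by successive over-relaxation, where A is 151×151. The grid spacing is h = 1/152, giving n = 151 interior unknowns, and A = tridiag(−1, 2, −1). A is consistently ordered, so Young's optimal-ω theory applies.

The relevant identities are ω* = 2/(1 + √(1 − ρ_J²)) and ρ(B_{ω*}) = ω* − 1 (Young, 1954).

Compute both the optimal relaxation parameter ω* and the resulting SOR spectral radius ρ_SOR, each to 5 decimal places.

n=151: λ(B_J) = 1 − λ(A)/2 = cos(kπ/152); k=1 gives ρ_J = 0.99979.
√(1 − cos²(π/152)) = sin(π/152) ≈ 0.020667.
ω* = 2 / (1 + 0.020667) = 2 / 1.020667 ≈ 1.95950.
Hence ρ(B_{ω*}) = 1.95950 − 1 = 0.95950.

ω* = 1.95950, ρ_SOR = 0.95950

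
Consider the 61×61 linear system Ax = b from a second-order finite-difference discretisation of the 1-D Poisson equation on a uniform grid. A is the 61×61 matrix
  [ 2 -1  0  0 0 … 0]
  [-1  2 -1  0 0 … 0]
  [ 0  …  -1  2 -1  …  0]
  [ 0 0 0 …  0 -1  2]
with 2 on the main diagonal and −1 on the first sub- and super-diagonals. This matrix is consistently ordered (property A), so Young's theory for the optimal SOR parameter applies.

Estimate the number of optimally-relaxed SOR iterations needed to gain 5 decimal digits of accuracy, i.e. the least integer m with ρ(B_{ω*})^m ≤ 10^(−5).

ρ_J = max_k |cos(kπ/62)| = cos(π/62) = 0.9987165
1 − cos²(π/62) = sin²(π/62) ⇒ √(1−ρ_J²) = sin(π/62) = 0.0506492.
So ω* = 2/1.0506492 = 1.9035849 (Young).
and ρ(B_{ω*}) = 1.9035849 − 1 = 0.9035849.
Need (0.9035849)^m ≤ 10^(−5): m ≥ 5·ln10/|ln 0.9035849| = 11.5129/0.101385 = 113.556 ⇒ m = 114.

m = 114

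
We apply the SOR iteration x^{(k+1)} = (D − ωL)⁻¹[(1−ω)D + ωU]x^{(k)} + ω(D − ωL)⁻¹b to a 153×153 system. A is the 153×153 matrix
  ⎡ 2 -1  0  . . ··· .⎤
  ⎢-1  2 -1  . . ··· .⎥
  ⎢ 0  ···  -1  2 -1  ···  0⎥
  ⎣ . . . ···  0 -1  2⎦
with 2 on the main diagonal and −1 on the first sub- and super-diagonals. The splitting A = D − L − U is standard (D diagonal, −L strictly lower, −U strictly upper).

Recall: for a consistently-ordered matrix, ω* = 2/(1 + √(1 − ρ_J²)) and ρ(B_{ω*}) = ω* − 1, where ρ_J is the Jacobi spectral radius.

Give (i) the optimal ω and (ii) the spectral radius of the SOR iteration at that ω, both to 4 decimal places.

n=153: λ(B_J) = 1 − λ(A)/2 = cos(kπ/154); k=1 gives ρ_J = 0.9998.
root = sin(π/154) = 0.02040  (since 1−cos² = sin²).
ω* = 2/(1 + 0.02040) = 2/1.02040 = 1.9600.
ρ_SOR = ω* − 1 = 1.9600 − 1 = 0.9600.

ω* = 1.9600, ρ_SOR = 0.9600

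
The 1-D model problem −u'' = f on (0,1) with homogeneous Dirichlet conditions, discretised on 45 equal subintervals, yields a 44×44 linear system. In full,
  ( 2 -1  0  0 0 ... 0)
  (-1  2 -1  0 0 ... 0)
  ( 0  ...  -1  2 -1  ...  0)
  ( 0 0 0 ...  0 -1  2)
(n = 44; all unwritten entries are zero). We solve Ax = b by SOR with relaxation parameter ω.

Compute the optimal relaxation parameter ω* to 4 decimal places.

ρ_J = max_k |cos(kπ/45)| = cos(π/45) = 0.9976
root = sin(π/45) = 0.06976  (since 1−cos² = sin²).
ω* = 2 / (1 + 0.06976) = 2 / 1.06976 ≈ 1.8696.
and ρ(B_{ω*}) = 1.8696 − 1 = 0.8696.

ω* = 1.8696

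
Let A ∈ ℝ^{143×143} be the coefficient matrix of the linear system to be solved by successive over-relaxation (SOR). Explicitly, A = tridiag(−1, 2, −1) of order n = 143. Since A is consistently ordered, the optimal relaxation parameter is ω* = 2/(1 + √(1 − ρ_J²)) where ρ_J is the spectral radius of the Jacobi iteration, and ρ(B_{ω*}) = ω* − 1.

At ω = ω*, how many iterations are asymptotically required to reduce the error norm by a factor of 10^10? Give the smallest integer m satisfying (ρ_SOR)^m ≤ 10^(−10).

m = 528

B_J for the 143×143 system has eigenvalues cos(kπ/144); ρ_J = cos(π/144) = 0.9997620.
root = sin(π/144) = 0.0218149  (since 1−cos² = sin²).
ω* = 2/(1+0.0218149) = 1.9573017
[ρ_SOR] ω* − 1 = 0.9573017.
Need (0.9573017)^m ≤ 10^(−10): m ≥ 10·ln10/|ln 0.9573017| = 23.0259/0.0436367 = 527.673 ⇒ m = 528.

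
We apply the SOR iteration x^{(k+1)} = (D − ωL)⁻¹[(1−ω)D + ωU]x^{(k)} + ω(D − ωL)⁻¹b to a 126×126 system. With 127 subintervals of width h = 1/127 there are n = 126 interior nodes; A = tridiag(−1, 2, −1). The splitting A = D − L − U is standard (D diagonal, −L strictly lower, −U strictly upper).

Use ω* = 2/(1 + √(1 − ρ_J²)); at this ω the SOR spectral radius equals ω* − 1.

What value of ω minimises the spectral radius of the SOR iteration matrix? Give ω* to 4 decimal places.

ω* = 1.9517

B_J for the 126×126 system has eigenvalues cos(kπ/127); ρ_J = cos(π/127) = 0.9997.
root = sin(π/127) = 0.02473  (since 1−cos² = sin²).
ω* = 2/(1 + 0.02473) = 2/1.02473 = 1.9517.
At ω = 1.9517 every |λ(B_ω)| = ω−1, so ρ_SOR = 0.9517.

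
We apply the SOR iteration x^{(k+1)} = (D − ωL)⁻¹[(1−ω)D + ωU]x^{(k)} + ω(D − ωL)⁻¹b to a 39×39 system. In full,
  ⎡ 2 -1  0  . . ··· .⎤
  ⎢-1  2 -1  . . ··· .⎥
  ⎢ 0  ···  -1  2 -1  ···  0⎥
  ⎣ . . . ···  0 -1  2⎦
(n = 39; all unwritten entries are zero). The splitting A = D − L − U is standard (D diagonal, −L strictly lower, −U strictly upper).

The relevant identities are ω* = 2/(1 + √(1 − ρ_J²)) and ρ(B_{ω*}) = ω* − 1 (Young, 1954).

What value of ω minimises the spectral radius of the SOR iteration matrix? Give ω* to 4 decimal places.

spectrum of D⁻¹(L+U) = {cos(kπ/40) : 1≤k≤39}; ρ_J = cos(π/40) = 0.9969.
√(1 − cos²(π/40)) = sin(π/40) ≈ 0.07846.
Then 2/(1+√(1−ρ_J²)) = 2/(1+0.07846); ω* = 2/1.07846 = 1.8545.
ρ_SOR = ω* − 1 = 1.8545 − 1 = 0.8545.

ω* = 1.8545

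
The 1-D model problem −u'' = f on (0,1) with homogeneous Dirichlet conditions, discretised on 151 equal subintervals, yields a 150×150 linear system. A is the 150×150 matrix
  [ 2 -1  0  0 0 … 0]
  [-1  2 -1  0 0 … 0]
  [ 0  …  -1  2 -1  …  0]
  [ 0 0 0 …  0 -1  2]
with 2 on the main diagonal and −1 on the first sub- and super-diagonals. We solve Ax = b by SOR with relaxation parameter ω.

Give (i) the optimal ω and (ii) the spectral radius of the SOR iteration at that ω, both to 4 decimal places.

B_J for the 150×150 system has eigenvalues cos(kπ/151); ρ_J = cos(π/151) = 0.9998.
√(1−ρ_J²) = |sin(π/151)| = 0.02080
Then 2/(1+√(1−ρ_J²)) = 2/(1+0.02080); ω* = 2/1.02080 = 1.9592.
At ω = 1.9592 every |λ(B_ω)| = ω−1, so ρ_SOR = 0.9592.

ω* = 1.9592, ρ_SOR = 0.9592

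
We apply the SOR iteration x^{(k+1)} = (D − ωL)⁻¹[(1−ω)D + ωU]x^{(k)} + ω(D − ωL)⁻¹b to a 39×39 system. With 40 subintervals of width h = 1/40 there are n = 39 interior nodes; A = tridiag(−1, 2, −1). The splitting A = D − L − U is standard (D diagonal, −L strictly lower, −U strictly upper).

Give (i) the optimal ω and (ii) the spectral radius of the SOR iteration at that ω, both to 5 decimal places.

½·tridiag(1,0,1) at n=39: λ_k = cos(kπ/40); max |λ| at k=1 ⇒ ρ_J = cos(π/40) ≈ 0.99692.
1 − cos²(π/40) = sin²(π/40) ⇒ √(1−ρ_J²) = sin(π/40) = 0.078459.
Young: ω* = 2/(1+√(1−ρ_J²)) = 2/(1+0.078459) = 2/1.078459 = 1.85450.
and ρ(B_{ω*}) = 1.85450 − 1 = 0.85450.

ω* = 1.85450, ρ_SOR = 0.85450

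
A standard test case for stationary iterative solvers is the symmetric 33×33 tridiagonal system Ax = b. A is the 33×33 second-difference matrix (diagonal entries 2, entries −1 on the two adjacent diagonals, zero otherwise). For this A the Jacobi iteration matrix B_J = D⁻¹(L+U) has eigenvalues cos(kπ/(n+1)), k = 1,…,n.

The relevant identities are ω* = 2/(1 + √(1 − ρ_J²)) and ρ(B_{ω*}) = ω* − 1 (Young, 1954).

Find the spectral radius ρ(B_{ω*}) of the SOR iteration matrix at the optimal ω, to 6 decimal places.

[ρ_J] n=33: ρ(B_J) = cos(π/(n+1)) = cos(π/34) = 0.995734.
1 − cos²(π/34) = sin²(π/34) ⇒ √(1−ρ_J²) = sin(π/34) = 0.0922684.
Then 2/(1+√(1−ρ_J²)) = 2/(1+0.0922684); ω* = 2/1.0922684 = 1.831052.
ρ_SOR = ω* − 1 ≈ 0.831052.

ρ_SOR = 0.831052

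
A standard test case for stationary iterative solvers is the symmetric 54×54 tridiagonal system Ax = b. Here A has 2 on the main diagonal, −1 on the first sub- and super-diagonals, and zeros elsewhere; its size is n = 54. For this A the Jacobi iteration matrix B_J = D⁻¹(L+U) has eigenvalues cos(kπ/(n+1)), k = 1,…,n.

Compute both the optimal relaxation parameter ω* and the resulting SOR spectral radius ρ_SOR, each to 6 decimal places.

spectrum of D⁻¹(L+U) = {cos(kπ/55) : 1≤k≤54}; ρ_J = cos(π/55) = 0.998369.
1 − cos²(π/55) = sin²(π/55) ⇒ √(1−ρ_J²) = sin(π/55) = 0.0570888.
ω* = 2/(1 + 0.0570888) = 2/1.0570888 = 1.891989.
and ρ(B_{ω*}) = 1.891989 − 1 = 0.891989.

ω* = 1.891989, ρ_SOR = 0.891989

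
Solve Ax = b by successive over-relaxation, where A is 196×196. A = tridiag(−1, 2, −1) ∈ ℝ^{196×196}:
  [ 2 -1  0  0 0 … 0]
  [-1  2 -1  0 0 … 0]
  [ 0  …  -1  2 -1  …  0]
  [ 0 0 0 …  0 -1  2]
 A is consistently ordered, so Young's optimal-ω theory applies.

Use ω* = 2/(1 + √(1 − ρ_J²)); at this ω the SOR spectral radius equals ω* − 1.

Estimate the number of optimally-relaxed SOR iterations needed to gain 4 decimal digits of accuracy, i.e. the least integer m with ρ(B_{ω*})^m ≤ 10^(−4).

m = 289

ρ_J = max_k |cos(kπ/197)| = cos(π/197) = 0.9998728
√(1−ρ_J²) simplifies to sin(π/197) = 0.0159465.
ω* = 2 / (1 + 0.0159465) = 2 / 1.0159465 ≈ 1.9686076.
and ρ(B_{ω*}) = 1.9686076 − 1 = 0.9686076.
ρ_SOR^m ≤ 10^(−4) ⇔ m ≥ 4·ln10/(−ln 0.9686076) = 9.21034/0.0318957 = 288.764; m = ⌈288.764⌉ = 289.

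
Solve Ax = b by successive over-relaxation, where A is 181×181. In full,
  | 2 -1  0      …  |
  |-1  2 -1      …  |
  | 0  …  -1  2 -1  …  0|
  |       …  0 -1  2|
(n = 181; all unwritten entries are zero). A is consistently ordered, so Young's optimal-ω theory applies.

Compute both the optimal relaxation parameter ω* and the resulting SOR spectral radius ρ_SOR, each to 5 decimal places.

ω* = 1.96606, ρ_SOR = 0.96606

With n=181, ρ(Jacobi) = cos(π/182) = 0.99985.
√(1−ρ_J²) simplifies to sin(π/182) = 0.017261.
ω* = 2 / (1 + 0.017261) = 2 / 1.017261 ≈ 1.96606.
ρ_SOR = ω* − 1 ≈ 0.96606.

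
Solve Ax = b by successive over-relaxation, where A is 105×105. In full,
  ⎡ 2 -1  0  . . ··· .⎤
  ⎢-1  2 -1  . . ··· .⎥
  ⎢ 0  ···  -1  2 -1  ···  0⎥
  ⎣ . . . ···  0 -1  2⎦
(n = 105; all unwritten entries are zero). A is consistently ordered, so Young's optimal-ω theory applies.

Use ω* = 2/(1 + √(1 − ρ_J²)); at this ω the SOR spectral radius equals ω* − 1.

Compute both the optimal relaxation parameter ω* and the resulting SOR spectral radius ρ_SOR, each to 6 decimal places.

ω* = 1.942439, ρ_SOR = 0.942439

ρ_J = max_k |cos(kπ/106)| = cos(π/106) = 0.999561
√(1−ρ_J²) = |sin(π/106)| = 0.0296333
ω* = 2/(1+0.0296333) = 1.942439
ρ(B_{ω*}) = ω*−1 = 0.942439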